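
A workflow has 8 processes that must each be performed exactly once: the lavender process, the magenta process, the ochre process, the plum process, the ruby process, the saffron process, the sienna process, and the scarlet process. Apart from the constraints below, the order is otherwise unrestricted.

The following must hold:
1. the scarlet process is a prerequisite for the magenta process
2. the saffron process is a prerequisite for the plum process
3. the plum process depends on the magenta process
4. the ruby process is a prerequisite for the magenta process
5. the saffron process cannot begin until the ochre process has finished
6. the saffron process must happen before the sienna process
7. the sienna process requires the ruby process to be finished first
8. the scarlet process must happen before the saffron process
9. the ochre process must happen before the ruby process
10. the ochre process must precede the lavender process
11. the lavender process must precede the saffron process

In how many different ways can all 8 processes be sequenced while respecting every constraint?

The processes with no prerequisites are the ochre process, the scarlet process; any of them can be placed first.
Enumerating by repeatedly choosing an available process (one whose prerequisites are all placed) gives 55 distinct complete orderings.

55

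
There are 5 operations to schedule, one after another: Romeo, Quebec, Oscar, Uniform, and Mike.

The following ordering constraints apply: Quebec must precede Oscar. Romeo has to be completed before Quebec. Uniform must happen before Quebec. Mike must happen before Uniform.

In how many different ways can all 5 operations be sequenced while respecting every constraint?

The operations with no prerequisites are Romeo, Mike; any of them can be placed first.
Systematically extending each partial ordering one operation at a time and counting, there are 3 complete orderings.

3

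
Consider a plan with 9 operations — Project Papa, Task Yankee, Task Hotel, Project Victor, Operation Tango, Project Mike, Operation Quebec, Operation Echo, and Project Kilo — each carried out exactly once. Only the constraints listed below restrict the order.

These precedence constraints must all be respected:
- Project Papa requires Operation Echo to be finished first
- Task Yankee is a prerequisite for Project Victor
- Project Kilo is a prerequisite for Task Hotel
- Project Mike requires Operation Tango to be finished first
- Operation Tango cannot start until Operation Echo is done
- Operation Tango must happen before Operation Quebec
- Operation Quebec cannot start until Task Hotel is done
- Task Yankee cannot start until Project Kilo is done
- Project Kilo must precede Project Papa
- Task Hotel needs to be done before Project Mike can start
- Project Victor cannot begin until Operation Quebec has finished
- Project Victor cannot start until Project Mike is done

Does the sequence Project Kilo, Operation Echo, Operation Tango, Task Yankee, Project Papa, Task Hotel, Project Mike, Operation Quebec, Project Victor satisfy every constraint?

Going through the constraints one by one, each required predecessor appears earlier in the sequence than its dependent — e.g. Task Yankee (position 4) is before Project Victor (position 9), as required.

Yes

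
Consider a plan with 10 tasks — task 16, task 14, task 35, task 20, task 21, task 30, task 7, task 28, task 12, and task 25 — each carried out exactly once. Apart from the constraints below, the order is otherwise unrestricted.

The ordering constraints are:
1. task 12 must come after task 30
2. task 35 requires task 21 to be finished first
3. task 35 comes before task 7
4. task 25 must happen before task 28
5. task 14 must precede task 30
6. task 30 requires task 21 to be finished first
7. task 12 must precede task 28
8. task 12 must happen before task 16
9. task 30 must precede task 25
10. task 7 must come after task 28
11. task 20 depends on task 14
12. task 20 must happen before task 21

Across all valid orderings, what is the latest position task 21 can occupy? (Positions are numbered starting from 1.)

3

Following every chain forward from task 21, the tasks that must come later are task 16, task 35, task 30, task 7, task 28, task 12, task 25 — 7 of them.
With 7 mandatory successors out of 10 tasks total, the latest slot for task 21 is 10−7 = 3, and it's reachable by doing all non-successors before task 21.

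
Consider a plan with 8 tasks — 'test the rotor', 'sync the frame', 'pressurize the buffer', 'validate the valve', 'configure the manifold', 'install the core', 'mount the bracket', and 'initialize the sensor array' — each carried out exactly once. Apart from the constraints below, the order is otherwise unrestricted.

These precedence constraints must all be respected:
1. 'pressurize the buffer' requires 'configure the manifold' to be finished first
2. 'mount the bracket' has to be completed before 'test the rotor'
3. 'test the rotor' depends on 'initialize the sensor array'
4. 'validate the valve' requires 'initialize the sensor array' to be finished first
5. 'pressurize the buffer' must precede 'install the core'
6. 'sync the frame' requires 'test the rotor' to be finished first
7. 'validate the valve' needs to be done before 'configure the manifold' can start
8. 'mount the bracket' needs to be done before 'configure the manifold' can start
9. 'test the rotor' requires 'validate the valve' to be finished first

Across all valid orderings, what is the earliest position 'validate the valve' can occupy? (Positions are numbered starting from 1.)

2

The only task forced before 'validate the valve' (directly or transitively) is 'initialize the sensor array'.
So at minimum 1 task comes before 'validate the valve', putting 'validate the valve' no earlier than position 2. That position is achievable by scheduling exactly that predecessor first.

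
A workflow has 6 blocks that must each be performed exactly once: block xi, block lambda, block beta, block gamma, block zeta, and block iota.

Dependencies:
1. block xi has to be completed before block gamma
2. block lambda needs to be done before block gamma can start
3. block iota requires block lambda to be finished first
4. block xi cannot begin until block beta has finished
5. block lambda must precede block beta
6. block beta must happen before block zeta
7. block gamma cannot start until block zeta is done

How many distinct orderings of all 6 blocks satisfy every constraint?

10

Block lambda is the only block with nothing required before it, so every ordering starts there.
Enumerating by repeatedly choosing an available block (one whose prerequisites are all placed) gives 10 distinct complete orderings.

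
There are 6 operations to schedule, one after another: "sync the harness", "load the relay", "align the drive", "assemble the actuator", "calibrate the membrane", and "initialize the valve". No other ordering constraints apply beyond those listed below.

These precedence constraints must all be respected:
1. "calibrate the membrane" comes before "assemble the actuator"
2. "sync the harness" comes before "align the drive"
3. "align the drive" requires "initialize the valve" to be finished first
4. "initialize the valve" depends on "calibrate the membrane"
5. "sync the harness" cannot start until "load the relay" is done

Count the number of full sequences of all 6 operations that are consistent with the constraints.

2 operations have no prerequisites ("load the relay", "calibrate the membrane"), so any of them could come first.
Counting all ways to extend the partial order to a total order gives 26.

26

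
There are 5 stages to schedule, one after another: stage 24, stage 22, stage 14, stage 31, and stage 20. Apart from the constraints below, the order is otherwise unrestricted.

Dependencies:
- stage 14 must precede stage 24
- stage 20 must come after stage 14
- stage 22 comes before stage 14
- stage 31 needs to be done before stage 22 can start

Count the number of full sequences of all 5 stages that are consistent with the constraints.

2

Stage 31 is the only stage with nothing required before it, so every ordering starts there.
Enumerating by repeatedly choosing an available stage (one whose prerequisites are all placed) gives 2 distinct complete orderings.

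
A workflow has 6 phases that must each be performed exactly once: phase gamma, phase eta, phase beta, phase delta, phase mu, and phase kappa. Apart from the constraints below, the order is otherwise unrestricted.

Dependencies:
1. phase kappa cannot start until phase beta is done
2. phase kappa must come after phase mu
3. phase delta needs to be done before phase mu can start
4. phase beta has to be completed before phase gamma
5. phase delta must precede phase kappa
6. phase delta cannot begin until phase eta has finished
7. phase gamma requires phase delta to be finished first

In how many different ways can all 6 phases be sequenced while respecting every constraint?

11

The phases with no prerequisites are phase eta, phase beta; any of them can be placed first.
Enumerating by repeatedly choosing an available phase (one whose prerequisites are all placed) gives 11 distinct complete orderings.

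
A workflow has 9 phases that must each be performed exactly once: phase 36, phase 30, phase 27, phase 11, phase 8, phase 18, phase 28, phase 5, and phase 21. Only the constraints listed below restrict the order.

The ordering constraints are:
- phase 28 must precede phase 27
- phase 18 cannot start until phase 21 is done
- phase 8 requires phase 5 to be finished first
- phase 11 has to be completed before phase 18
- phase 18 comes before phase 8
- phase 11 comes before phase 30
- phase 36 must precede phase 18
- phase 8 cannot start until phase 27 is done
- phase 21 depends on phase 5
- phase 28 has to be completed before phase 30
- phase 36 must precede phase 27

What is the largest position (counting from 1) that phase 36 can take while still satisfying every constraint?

Every phase that must follow phase 36 has to come after it. Tracing all chains starting from phase 36, those phases are: phase 27, phase 8, phase 18 — 3 in total.
So at least 3 phases follow phase 36, putting phase 36 no later than position 6. That position is achievable by scheduling everything else first.

6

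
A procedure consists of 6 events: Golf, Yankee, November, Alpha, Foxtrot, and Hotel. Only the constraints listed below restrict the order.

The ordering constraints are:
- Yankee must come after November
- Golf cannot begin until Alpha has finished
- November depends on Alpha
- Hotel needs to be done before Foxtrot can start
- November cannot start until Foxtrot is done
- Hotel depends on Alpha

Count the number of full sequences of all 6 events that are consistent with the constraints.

Alpha is the only event with nothing required before it, so every ordering starts there.
Enumerating by repeatedly choosing an available event (one whose prerequisites are all placed) gives 5 distinct complete orderings.

5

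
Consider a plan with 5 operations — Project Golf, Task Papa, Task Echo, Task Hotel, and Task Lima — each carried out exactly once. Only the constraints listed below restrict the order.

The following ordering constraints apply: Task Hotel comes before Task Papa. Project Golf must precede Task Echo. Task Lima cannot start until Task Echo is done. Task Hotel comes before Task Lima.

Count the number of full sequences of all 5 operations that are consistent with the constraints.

9

2 operations have no prerequisites (Project Golf, Task Hotel), so any of them could come first.
Enumerating by repeatedly choosing an available operation (one whose prerequisites are all placed) gives 9 distinct complete orderings.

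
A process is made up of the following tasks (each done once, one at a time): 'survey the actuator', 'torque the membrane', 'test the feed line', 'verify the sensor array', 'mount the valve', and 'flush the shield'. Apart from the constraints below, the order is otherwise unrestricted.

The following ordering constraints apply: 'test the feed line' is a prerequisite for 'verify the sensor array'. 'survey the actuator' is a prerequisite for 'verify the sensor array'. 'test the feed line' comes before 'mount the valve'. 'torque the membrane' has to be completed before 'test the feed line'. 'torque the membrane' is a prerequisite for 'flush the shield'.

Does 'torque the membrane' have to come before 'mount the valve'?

Chaining the stated constraints: 'torque the membrane' → 'test the feed line' → 'mount the valve'.
So 'torque the membrane' must precede 'mount the valve' in any valid ordering.

Yes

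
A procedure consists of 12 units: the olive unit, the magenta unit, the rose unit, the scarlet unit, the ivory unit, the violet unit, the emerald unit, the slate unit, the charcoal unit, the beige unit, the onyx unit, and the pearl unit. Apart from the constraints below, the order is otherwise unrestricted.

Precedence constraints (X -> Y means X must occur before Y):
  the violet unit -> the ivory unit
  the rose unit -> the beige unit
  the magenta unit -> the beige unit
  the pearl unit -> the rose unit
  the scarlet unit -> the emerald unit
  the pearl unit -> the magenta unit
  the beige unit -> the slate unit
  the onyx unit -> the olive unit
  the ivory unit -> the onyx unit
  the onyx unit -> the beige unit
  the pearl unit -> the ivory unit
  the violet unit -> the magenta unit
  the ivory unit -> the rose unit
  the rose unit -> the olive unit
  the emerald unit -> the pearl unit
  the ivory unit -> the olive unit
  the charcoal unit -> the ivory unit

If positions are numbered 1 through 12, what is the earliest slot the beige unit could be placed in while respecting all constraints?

10

The units that are forced before the beige unit, directly or transitively, are the magenta unit, the rose unit, the scarlet unit, the ivory unit, the violet unit, the emerald unit, the charcoal unit, the onyx unit, the pearl unit. That's 9 units.
With 9 mandatory predecessors, the earliest the beige unit can sit is position 9+1 = 10, and placing just those 9 first achieves it.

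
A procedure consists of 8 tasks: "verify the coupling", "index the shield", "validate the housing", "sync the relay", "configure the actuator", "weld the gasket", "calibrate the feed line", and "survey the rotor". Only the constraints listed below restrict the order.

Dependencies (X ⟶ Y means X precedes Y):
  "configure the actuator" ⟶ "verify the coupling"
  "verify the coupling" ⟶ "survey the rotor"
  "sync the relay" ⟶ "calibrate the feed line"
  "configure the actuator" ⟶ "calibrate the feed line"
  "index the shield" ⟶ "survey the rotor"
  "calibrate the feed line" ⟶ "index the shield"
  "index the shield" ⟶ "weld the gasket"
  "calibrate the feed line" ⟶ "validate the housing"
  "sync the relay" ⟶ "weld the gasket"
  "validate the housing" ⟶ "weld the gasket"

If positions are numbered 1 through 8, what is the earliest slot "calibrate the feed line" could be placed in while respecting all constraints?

Every task that must precede "calibrate the feed line" has to come before it. Tracing all chains that end at "calibrate the feed line", those tasks are: "sync the relay", "configure the actuator" — 2 in total.
So at minimum 2 tasks come before "calibrate the feed line", putting "calibrate the feed line" no earlier than position 3. That position is achievable by scheduling exactly those predecessors first.

3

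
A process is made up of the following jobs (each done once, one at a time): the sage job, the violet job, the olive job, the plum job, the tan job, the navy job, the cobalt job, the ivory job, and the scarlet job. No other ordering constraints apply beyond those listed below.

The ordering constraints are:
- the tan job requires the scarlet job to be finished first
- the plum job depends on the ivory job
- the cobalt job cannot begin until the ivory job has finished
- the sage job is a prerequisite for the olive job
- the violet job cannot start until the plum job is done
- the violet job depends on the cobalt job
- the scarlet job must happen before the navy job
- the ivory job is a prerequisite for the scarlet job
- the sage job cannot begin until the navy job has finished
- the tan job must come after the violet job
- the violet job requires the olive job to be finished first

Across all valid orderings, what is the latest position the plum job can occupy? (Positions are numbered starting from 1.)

7

Every job that must follow the plum job has to come after it. Tracing all chains starting from the plum job, those jobs are: the violet job, the tan job — 2 in total.
With 2 mandatory successors out of 9 jobs total, the latest slot for the plum job is 9−2 = 7, and it's reachable by doing all non-successors before the plum job.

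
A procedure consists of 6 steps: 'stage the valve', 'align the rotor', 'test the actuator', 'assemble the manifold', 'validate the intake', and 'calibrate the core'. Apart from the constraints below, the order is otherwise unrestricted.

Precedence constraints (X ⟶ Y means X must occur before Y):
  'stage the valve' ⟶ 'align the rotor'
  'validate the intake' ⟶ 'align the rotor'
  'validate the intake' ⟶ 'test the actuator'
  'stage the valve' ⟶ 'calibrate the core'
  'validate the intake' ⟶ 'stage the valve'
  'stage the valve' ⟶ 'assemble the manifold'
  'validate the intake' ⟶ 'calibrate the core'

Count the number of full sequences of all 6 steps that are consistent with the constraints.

30

'validate the intake' is the only step with nothing required before it, so every ordering starts there.
Counting all ways to extend the partial order to a total order gives 30.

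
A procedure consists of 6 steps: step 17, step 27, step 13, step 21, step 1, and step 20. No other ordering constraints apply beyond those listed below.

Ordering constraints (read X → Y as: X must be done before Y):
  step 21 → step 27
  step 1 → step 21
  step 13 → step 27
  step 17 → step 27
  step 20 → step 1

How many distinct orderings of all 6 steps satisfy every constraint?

20

3 steps have no prerequisites (step 17, step 13, step 20), so any of them could come first.
Enumerating by repeatedly choosing an available step (one whose prerequisites are all placed) gives 20 distinct complete orderings.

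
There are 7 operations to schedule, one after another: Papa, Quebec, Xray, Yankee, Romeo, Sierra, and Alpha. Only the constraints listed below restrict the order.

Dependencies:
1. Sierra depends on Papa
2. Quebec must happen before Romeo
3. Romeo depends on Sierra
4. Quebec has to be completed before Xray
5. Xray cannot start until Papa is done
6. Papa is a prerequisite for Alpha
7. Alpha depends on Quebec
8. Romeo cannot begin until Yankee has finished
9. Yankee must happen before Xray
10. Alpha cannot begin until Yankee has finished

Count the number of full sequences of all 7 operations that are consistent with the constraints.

3 operations have no prerequisites (Papa, Quebec, Yankee), so any of them could come first.
Enumerating by repeatedly choosing an available operation (one whose prerequisites are all placed) gives 108 distinct complete orderings.

108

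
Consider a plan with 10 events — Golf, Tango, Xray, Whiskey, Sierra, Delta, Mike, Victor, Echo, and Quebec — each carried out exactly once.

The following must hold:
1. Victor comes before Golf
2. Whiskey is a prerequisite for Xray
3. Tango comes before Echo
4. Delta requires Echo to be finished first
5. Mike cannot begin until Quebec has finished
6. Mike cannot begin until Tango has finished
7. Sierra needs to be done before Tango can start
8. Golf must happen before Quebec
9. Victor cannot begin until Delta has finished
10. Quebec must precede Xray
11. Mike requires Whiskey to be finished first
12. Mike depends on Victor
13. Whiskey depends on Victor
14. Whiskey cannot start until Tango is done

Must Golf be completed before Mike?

Yes

Tracing the constraints gives a chain: Golf → Quebec → Mike.
That forces Golf before Mike in every valid schedule.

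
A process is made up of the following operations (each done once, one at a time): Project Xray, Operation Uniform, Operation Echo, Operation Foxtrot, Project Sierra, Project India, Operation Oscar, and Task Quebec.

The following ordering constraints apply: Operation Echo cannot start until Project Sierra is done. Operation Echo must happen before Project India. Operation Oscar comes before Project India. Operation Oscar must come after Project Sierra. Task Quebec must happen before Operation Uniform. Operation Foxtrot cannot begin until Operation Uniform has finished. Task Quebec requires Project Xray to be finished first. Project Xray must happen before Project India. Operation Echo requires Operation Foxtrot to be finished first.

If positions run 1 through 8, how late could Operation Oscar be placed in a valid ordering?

Following the constraints forward from Operation Oscar, its only required successor is Project India.
So at least 1 operation follows Operation Oscar, putting Operation Oscar no later than position 7. That position is achievable by scheduling everything else first.

7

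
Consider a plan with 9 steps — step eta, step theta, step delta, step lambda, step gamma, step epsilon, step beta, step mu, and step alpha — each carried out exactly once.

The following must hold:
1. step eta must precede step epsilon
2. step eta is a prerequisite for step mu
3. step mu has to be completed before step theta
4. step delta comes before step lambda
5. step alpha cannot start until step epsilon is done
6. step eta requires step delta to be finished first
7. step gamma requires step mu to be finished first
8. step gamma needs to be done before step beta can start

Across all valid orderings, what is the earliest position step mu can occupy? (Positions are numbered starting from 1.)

3

Every step that must precede step mu has to come before it. Tracing all chains that end at step mu, those steps are: step eta, step delta — 2 in total.
So at minimum 2 steps come before step mu, putting step mu no earlier than position 3. That position is achievable by scheduling exactly those predecessors first.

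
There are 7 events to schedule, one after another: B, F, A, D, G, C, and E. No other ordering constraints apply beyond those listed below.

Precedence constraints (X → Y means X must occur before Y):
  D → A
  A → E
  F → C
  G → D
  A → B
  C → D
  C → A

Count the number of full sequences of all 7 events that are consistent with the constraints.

The events with no prerequisites are F, G; any of them can be placed first.
Enumerating by repeatedly choosing an available event (one whose prerequisites are all placed) gives 6 distinct complete orderings.

6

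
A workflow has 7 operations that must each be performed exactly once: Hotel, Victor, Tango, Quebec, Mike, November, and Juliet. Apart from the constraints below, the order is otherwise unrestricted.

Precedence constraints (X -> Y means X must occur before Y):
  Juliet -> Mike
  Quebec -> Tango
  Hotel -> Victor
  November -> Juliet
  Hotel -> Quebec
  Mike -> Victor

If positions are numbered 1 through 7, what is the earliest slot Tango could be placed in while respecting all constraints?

3

Working backwards through the constraints from Tango, its full set of required predecessors is Hotel, Quebec — 2 of them.
With 2 mandatory predecessors, the earliest Tango can sit is position 2+1 = 3, and placing just those 2 first achieves it.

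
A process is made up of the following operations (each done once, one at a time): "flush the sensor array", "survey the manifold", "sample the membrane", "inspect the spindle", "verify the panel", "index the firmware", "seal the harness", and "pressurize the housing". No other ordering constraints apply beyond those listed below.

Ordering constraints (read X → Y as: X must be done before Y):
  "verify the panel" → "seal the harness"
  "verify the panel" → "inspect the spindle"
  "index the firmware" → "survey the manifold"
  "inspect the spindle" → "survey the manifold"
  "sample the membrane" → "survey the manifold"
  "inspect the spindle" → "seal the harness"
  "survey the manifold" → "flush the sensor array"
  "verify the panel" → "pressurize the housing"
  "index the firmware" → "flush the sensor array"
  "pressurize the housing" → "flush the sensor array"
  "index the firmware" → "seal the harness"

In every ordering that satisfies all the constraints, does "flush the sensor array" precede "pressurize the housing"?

The constraints actually force "pressurize the housing" before "flush the sensor array" (via "pressurize the housing" → "flush the sensor array"), not the other way around.
So "flush the sensor array" does not have to come before "pressurize the housing" — it cannot.

No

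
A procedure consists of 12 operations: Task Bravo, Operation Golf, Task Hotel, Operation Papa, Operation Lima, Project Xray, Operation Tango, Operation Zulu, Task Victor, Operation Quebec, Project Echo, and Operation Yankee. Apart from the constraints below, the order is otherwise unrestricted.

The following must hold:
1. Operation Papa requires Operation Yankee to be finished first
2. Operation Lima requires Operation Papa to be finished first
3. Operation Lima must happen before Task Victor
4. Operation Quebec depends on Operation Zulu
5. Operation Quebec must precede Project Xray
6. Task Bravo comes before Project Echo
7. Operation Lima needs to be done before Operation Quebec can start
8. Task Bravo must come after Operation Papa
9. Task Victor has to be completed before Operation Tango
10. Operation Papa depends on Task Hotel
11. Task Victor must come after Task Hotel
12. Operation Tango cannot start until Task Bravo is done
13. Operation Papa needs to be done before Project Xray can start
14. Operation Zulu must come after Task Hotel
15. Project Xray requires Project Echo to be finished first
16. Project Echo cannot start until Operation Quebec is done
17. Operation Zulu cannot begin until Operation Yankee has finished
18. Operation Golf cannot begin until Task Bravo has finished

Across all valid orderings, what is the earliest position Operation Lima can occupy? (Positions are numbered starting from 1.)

4

Every operation that must precede Operation Lima has to come before it. Tracing all chains that end at Operation Lima, those operations are: Task Hotel, Operation Papa, Operation Yankee — 3 in total.
So at minimum 3 operations come before Operation Lima, putting Operation Lima no earlier than position 4. That position is achievable by scheduling exactly those predecessors first.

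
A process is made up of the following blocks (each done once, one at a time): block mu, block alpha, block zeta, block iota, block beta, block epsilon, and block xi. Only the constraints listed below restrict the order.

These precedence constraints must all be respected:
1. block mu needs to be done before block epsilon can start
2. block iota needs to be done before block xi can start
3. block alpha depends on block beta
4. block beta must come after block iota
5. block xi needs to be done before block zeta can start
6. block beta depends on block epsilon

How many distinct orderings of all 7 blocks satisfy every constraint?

31

The blocks with no prerequisites are block mu, block iota; any of them can be placed first.
Enumerating by repeatedly choosing an available block (one whose prerequisites are all placed) gives 31 distinct complete orderings.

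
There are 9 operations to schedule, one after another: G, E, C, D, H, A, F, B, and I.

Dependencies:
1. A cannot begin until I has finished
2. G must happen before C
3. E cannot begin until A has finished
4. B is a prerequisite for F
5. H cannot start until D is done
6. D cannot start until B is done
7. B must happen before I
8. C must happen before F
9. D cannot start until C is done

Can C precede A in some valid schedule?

The constraints leave C and A unordered relative to each other; nothing requires A earlier.
So a valid ordering placing C earlier than A exists.

Yes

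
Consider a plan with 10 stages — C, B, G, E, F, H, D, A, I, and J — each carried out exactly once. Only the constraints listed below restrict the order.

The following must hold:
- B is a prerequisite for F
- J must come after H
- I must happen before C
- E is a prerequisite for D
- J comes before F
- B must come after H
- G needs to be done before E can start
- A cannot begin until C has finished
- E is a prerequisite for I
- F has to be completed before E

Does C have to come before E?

There is a chain E → I → C, which puts E before C.
So C never precedes E.

No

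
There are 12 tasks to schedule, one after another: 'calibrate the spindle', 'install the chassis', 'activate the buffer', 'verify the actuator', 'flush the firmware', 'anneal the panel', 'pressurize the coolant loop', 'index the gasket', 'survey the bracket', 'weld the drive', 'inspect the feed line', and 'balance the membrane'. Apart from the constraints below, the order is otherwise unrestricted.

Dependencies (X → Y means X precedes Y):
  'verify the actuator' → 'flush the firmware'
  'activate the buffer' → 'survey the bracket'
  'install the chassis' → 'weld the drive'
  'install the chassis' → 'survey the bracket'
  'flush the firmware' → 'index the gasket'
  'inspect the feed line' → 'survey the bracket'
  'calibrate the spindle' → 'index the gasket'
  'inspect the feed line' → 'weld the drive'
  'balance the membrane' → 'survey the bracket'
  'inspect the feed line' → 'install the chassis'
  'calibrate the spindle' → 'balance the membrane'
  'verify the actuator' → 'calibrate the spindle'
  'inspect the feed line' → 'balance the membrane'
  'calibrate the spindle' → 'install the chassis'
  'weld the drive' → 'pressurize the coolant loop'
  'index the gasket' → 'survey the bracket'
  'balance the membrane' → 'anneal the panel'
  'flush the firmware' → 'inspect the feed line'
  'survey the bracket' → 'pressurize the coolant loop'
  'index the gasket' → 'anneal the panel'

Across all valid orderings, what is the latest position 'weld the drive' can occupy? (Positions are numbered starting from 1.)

Following the constraints forward from 'weld the drive', its only required successor is 'pressurize the coolant loop'.
With 1 mandatory successor out of 12 tasks total, the latest slot for 'weld the drive' is 12−1 = 11, and it's reachable by doing all non-successors before 'weld the drive'.

11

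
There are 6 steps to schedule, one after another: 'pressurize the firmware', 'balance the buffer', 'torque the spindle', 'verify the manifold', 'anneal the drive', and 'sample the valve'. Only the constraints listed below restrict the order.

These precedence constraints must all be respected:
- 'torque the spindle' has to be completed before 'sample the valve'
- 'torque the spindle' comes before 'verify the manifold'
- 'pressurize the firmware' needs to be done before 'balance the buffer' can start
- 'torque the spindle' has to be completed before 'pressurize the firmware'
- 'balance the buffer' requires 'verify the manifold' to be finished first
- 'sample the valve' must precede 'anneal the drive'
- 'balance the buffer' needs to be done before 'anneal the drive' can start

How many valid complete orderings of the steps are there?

'torque the spindle' is the only step with nothing required before it, so every ordering starts there.
Systematically extending each partial ordering one step at a time and counting, there are 8 complete orderings.

8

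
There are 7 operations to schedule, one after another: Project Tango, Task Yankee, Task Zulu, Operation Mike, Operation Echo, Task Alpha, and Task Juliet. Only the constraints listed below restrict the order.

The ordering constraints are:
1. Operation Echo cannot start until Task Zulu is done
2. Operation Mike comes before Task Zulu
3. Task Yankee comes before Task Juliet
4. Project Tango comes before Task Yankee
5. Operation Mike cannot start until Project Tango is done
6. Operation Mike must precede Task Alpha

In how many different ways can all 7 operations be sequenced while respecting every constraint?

Only Project Tango has no prerequisites, so it must go first.
Systematically extending each partial ordering one operation at a time and counting, there are 45 complete orderings.

45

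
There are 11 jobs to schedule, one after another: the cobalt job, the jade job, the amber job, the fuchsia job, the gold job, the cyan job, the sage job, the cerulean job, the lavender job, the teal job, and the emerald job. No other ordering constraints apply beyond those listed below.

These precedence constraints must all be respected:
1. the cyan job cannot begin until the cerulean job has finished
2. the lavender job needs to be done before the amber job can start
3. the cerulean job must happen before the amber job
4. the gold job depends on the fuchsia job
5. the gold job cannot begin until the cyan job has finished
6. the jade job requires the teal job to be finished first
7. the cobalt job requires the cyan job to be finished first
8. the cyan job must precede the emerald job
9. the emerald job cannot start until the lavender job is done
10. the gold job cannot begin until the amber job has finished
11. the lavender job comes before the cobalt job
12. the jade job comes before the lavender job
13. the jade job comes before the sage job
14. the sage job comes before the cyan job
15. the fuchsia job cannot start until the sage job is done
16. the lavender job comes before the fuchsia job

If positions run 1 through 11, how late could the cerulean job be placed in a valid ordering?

6

Following every chain forward from the cerulean job, the jobs that must come later are the cobalt job, the amber job, the gold job, the cyan job, the emerald job — 5 of them.
So at least 5 jobs follow the cerulean job, putting the cerulean job no later than position 6. That position is achievable by scheduling everything else first.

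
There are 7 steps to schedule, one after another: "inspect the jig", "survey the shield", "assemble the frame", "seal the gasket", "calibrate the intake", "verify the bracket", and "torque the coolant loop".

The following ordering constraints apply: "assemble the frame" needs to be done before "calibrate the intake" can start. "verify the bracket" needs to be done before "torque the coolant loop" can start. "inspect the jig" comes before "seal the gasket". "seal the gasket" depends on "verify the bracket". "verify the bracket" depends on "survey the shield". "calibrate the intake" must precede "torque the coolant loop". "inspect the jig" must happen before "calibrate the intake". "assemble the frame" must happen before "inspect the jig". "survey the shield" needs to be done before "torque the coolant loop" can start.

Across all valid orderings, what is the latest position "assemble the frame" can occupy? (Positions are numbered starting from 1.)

3

The steps that are forced after "assemble the frame", directly or by a chain of constraints, are "inspect the jig", "seal the gasket", "calibrate the intake", "torque the coolant loop". That's 4 steps.
With 4 mandatory successors out of 7 steps total, the latest slot for "assemble the frame" is 7−4 = 3, and it's reachable by doing all non-successors before "assemble the frame".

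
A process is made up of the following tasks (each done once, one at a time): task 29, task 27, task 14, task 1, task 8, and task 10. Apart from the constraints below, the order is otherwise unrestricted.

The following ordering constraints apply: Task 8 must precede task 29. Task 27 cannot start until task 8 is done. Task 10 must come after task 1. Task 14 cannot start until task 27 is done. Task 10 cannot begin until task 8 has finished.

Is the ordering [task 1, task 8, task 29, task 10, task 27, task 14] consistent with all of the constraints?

Yes

Going through the constraints one by one, each required predecessor appears earlier in the sequence than its dependent — e.g. task 8 (position 2) is before task 27 (position 5), as required.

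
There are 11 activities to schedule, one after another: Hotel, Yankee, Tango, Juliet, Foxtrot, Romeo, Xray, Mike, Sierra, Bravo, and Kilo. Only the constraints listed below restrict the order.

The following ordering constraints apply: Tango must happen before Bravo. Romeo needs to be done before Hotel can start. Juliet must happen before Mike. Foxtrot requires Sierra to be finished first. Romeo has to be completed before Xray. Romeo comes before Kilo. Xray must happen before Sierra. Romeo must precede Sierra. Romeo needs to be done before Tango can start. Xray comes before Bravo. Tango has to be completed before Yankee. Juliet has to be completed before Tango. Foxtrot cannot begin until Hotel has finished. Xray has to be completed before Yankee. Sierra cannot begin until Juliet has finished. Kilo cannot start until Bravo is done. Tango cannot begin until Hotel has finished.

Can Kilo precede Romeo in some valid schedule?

No

Following Romeo → Kilo, Romeo must precede Kilo in every valid ordering.
So no valid ordering can have Kilo before Romeo.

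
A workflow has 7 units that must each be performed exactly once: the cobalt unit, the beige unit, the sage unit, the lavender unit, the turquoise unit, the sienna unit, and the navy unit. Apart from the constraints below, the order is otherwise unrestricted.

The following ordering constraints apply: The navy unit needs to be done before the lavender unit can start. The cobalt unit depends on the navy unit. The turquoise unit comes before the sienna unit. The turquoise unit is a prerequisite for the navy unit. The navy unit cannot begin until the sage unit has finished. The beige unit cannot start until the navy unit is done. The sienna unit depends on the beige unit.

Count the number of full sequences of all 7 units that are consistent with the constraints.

The units with no prerequisites are the sage unit, the turquoise unit; any of them can be placed first.
Counting all ways to extend the partial order to a total order gives 24.

24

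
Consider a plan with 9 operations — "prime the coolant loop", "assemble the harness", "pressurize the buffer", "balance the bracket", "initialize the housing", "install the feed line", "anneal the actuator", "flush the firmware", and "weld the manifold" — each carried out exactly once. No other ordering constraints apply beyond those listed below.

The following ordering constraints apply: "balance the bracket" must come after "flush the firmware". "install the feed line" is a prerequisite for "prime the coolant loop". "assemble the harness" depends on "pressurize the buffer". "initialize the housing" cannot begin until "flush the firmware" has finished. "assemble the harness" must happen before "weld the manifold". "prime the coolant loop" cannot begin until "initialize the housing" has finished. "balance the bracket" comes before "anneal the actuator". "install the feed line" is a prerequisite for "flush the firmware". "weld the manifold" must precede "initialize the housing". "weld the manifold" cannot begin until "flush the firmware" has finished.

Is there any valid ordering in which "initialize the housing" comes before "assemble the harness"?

Following "assemble the harness" → "weld the manifold" → "initialize the housing", "assemble the harness" must precede "initialize the housing" in every valid ordering.
So no valid ordering can have "initialize the housing" before "assemble the harness".

No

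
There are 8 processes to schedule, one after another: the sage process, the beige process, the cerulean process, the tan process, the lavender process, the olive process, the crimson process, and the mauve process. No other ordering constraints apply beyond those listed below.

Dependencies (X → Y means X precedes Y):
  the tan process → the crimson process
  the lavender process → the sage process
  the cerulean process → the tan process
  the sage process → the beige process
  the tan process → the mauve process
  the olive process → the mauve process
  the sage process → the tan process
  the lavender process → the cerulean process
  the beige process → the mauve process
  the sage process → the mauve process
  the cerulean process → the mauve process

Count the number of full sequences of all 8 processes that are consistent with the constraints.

79

The processes with no prerequisites are the lavender process, the olive process; any of them can be placed first.
Systematically extending each partial ordering one process at a time and counting, there are 79 complete orderings.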